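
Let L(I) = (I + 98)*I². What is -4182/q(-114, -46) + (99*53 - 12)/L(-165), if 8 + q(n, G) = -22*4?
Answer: 84753101/1945680 ≈ 43.560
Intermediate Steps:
L(I) = I²*(98 + I) (L(I) = (98 + I)*I² = I²*(98 + I))
q(n, G) = -96 (q(n, G) = -8 - 22*4 = -8 - 88 = -96)
-4182/q(-114, -46) + (99*53 - 12)/L(-165) = -4182/(-96) + (99*53 - 12)/(((-165)²*(98 - 165))) = -4182*(-1/96) + (5247 - 12)/((27225*(-67))) = 697/16 + 5235/(-1824075) = 697/16 + 5235*(-1/1824075) = 697/16 - 349/121605 = 84753101/1945680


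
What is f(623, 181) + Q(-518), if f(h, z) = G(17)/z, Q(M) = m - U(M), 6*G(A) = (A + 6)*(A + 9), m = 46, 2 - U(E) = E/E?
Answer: 24734/543 ≈ 45.551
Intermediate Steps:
U(E) = 1 (U(E) = 2 - E/E = 2 - 1*1 = 2 - 1 = 1)
G(A) = (6 + A)*(9 + A)/6 (G(A) = ((A + 6)*(A + 9))/6 = ((6 + A)*(9 + A))/6 = (6 + A)*(9 + A)/6)
Q(M) = 45 (Q(M) = 46 - 1*1 = 46 - 1 = 45)
f(h, z) = 299/(3*z) (f(h, z) = (9 + (⅙)*17² + (5/2)*17)/z = (9 + (⅙)*289 + 85/2)/z = (9 + 289/6 + 85/2)/z = 299/(3*z))
f(623, 181) + Q(-518) = (299/3)/181 + 45 = (299/3)*(1/181) + 45 = 299/543 + 45 = 24734/543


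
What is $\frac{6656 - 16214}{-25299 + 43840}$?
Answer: $- \frac{9558}{18541} \approx -0.51551$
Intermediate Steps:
$\frac{6656 - 16214}{-25299 + 43840} = - \frac{9558}{18541}$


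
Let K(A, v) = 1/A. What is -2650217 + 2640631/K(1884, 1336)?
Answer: 4972298587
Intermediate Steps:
-2650217 + 2640631/K(1884, 1336) = -2650217 + 2640631/(1/1884) = -2650217 + 2640631*1884 = -2650217 + 4974948804 = 4972298587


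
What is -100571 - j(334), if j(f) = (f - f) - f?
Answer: -100237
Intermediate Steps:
j(f) = -f (j(f) = 0 - f = -f)
-100571 - j(334) = -100571 - (-1)*334 = -100571 - 1*(-334) = -100571 + 334 = -100237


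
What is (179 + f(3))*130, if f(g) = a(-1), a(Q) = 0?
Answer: 23270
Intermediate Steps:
f(g) = 0
(179 + f(3))*130 = (179 + 0)*130 = 179*130 = 23270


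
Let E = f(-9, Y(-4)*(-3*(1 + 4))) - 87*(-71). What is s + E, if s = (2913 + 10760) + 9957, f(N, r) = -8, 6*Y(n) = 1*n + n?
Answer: 29799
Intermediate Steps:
Y(n) = n/3 (Y(n) = (1*n + n)/6 = (n + n)/6 = (2*n)/6 = n/3)
E = 6169 (E = -8 - 87*(-71) = -8 + 6177 = 6169)
s = 23630 (s = 13673 + 9957 = 23630)
s + E = 23630 + 6169 = 29799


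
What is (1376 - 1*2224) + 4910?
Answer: 4062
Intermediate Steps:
(1376 - 1*2224) + 4910 = (1376 - 2224) + 4910 = -848 + 4910 = 4062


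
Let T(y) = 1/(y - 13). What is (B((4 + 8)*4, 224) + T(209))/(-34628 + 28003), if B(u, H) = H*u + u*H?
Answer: -842957/259700 ≈ -3.2459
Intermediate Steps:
T(y) = 1/(-13 + y)
B(u, H) = 2*H*u (B(u, H) = H*u + H*u = 2*H*u)
(B((4 + 8)*4, 224) + T(209))/(-34628 + 28003) = (2*224*((4 + 8)*4) + 1/(-13 + 209))/(-34628 + 28003) = (2*224*(12*4) + 1/196)/(-6625) = (2*224*48 + 1/196)*(-1/6625) = (21504 + 1/196)*(-1/6625) = (4214785/196)*(-1/6625) = -842957/259700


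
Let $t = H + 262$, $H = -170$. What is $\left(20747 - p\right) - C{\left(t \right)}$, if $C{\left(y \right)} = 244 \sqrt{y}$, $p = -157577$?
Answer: $178324 - 488 \sqrt{23} \approx 1.7598 \cdot 10^{5}$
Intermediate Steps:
$t = 92$ ($t = -170 + 262 = 92$)
$\left(20747 - p\right) - C{\left(t \right)} = \left(20747 - -157577\right) - 244 \sqrt{92} = \left(20747 + 157577\right) - 244 \cdot 2 \sqrt{23} = 178324 - 488 \sqrt{23}$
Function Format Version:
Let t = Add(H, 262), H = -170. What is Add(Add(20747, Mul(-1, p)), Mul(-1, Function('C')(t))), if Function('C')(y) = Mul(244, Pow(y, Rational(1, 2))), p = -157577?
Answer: Add(178324, Mul(-488, Pow(23, Rational(1, 2)))) ≈ 1.7598e+5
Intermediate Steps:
t = 92 (t = Add(-170, 262) = 92)
Add(Add(20747, Mul(-1, p)), Mul(-1, Function('C')(t))) = Add(Add(20747, Mul(-1, -157577)), Mul(-1, Mul(244, Pow(92, Rational(1, 2))))) = Add(Add(20747, 157577), Mul(-1, Mul(244, Mul(2, Pow(23, Rational(1, 2)))))) = Add(178324, Mul(-1, Mul(488, Pow(23, Rational(1, 2))))) = Add(178324, Mul(-488, Pow(23, Rational(1, 2))))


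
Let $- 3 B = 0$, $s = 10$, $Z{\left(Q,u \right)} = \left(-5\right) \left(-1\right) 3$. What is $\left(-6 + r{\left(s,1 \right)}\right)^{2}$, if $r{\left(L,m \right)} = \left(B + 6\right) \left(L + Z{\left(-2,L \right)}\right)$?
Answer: $20736$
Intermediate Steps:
$Z{\left(Q,u \right)} = 15$ ($Z{\left(Q,u \right)} = 5 \cdot 3 = 15$)
$B = 0$ ($B = \left(- \frac{1}{3}\right) 0 = 0$)
$r{\left(L,m \right)} = 90 + 6 L$ ($r{\left(L,m \right)} = \left(0 + 6\right) \left(L + 15\right) = 6 \left(15 + L\right) = 90 + 6 L$)
$\left(-6 + r{\left(s,1 \right)}\right)^{2} = \left(-6 + \left(90 + 6 \cdot 10\right)\right)^{2} = \left(-6 + \left(90 + 60\right)\right)^{2} = \left(-6 + 150\right)^{2} = 144^{2} = 20736$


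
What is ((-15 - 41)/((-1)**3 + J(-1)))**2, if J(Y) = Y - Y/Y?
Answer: 3136/9 ≈ 348.44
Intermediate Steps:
J(Y) = -1 + Y (J(Y) = Y - 1*1 = Y - 1 = -1 + Y)
((-15 - 41)/((-1)**3 + J(-1)))**2 = ((-15 - 41)/((-1)**3 + (-1 - 1)))**2 = (-56/(-1 - 2))**2 = (-56/(-3))**2 = (-56*(-1/3))**2 = (56/3)**2 = 3136/9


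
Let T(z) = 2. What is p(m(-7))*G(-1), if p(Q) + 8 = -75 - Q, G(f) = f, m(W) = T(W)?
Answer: 85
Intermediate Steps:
m(W) = 2
p(Q) = -83 - Q (p(Q) = -8 + (-75 - Q) = -83 - Q)
p(m(-7))*G(-1) = (-83 - 1*2)*(-1) = (-83 - 2)*(-1) = -85*(-1) = 85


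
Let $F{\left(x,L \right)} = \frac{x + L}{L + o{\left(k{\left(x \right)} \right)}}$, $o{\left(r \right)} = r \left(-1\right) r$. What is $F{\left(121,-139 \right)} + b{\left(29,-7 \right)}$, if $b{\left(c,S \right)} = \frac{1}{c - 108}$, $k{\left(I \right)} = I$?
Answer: $- \frac{6679}{583810} \approx -0.01144$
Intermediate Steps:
$o{\left(r \right)} = - r^{2}$ ($o{\left(r \right)} = - r r = - r^{2}$)
$F{\left(x,L \right)} = \frac{L + x}{L - x^{2}}$ ($F{\left(x,L \right)} = \frac{x + L}{L - x^{2}} = \frac{L + x}{L - x^{2}}$)
$b{\left(c,S \right)} = \frac{1}{-108 + c}$
$F{\left(121,-139 \right)} + b{\left(29,-7 \right)} = \frac{-139 + 121}{-139 - 121^{2}} + \frac{1}{-108 + 29} = \frac{1}{-139 - 14641} \left(-18\right) + \frac{1}{-79} = \frac{1}{-139 - 14641} \left(-18\right) - \frac{1}{79} = \frac{1}{-14780} \left(-18\right) - \frac{1}{79} = \left(- \frac{1}{14780}\right) \left(-18\right) - \frac{1}{79} = \frac{9}{7390} - \frac{1}{79} = - \frac{6679}{583810}$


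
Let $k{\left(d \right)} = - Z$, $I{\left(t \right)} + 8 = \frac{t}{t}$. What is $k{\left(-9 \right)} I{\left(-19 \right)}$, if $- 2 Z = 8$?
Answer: $-28$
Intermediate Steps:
$I{\left(t \right)} = -7$ ($I{\left(t \right)} = -8 + \frac{t}{t} = -8 + 1 = -7$)
$Z = -4$ ($Z = \left(- \frac{1}{2}\right) 8 = -4$)
$k{\left(d \right)} = 4$ ($k{\left(d \right)} = \left(-1\right) \left(-4\right) = 4$)
$k{\left(-9 \right)} I{\left(-19 \right)} = 4 \left(-7\right) = -28$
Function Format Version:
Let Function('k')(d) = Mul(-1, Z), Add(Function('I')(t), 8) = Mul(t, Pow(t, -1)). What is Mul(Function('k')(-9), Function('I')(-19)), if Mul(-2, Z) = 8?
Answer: -28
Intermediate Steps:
Function('I')(t) = -7 (Function('I')(t) = Add(-8, Mul(t, Pow(t, -1))) = Add(-8, 1) = -7)
Z = -4 (Z = Mul(Rational(-1, 2), 8) = -4)
Function('k')(d) = 4 (Function('k')(d) = Mul(-1, -4) = 4)
Mul(Function('k')(-9), Function('I')(-19)) = Mul(4, -7) = -28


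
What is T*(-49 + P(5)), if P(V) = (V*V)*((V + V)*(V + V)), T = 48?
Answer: 117648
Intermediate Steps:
P(V) = 4*V⁴ (P(V) = V²*((2*V)*(2*V)) = V²*(4*V²) = 4*V⁴)
T*(-49 + P(5)) = 48*(-49 + 4*5⁴) = 48*(-49 + 4*625) = 48*(-49 + 2500) = 48*2451 = 117648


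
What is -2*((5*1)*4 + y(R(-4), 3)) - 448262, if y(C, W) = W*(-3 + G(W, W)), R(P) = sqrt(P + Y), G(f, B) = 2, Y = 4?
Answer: -448296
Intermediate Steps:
R(P) = sqrt(4 + P) (R(P) = sqrt(P + 4) = sqrt(4 + P))
y(C, W) = -W (y(C, W) = W*(-3 + 2) = W*(-1) = -W)
-2*((5*1)*4 + y(R(-4), 3)) - 448262 = -2*((5*1)*4 - 1*3) - 448262 = -2*(5*4 - 3) - 448262 = -2*(20 - 3) - 448262 = -2*17 - 448262 = -34 - 448262 = -448296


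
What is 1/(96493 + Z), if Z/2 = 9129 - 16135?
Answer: 1/82481 ≈ 1.2124e-5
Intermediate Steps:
Z = -14012 (Z = 2*(9129 - 16135) = 2*(-7006) = -14012)
1/(96493 + Z) = 1/(96493 - 14012) = 1/82481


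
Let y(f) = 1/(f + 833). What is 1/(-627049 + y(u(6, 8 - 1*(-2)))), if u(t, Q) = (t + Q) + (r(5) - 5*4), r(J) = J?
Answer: -834/522958865 ≈ -1.5948e-6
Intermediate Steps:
u(t, Q) = -15 + Q + t (u(t, Q) = (t + Q) + (5 - 5*4) = (Q + t) + (5 - 20) = (Q + t) - 15 = -15 + Q + t)
y(f) = 1/(833 + f)
1/(-627049 + y(u(6, 8 - 1*(-2)))) = 1/(-627049 + 1/(833 + (-15 + (8 - 1*(-2)) + 6))) = 1/(-627049 + 1/(833 + (-15 + (8 + 2) + 6))) = 1/(-627049 + 1/(833 + (-15 + 10 + 6))) = 1/(-627049 + 1/(833 + 1)) = 1/(-627049 + 1/834) = 1/(-522958865/834) = -834/522958865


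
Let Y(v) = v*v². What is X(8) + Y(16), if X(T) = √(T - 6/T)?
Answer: 4096 + √29/2 ≈ 4098.7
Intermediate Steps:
Y(v) = v³
X(8) + Y(16) = √(8 - 6/8) + 16³ = √(8 - 6*⅛) + 4096 = √(8 - ¾) + 4096 = √(29/4) + 4096 = √29/2 + 4096 = 4096 + √29/2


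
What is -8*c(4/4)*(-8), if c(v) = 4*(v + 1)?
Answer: 512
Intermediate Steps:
c(v) = 4 + 4*v (c(v) = 4*(1 + v) = 4 + 4*v)
-8*c(4/4)*(-8) = -8*(4 + 4*(4/4))*(-8) = -8*(4 + 4*(4*(1/4)))*(-8) = -8*(4 + 4*1)*(-8) = -8*(4 + 4)*(-8) = -8*8*(-8) = -64*(-8) = 512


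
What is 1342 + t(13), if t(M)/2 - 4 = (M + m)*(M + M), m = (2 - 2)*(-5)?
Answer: 2026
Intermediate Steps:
m = 0 (m = 0*(-5) = 0)
t(M) = 8 + 4*M² (t(M) = 8 + 2*((M + 0)*(M + M)) = 8 + 2*(M*(2*M)) = 8 + 2*(2*M²) = 8 + 4*M²)
1342 + t(13) = 1342 + (8 + 4*13²) = 1342 + (8 + 4*169) = 1342 + (8 + 676) = 1342 + 684 = 2026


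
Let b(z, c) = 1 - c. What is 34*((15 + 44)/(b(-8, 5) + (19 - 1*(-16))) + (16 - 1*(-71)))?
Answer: 93704/31 ≈ 3022.7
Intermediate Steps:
34*((15 + 44)/(b(-8, 5) + (19 - 1*(-16))) + (16 - 1*(-71))) = 34*((15 + 44)/((1 - 1*5) + (19 - 1*(-16))) + (16 - 1*(-71))) = 34*(59/((1 - 5) + (19 + 16)) + (16 + 71)) = 34*(59/(-4 + 35) + 87) = 34*(59/31 + 87) = 34*(2756/31) = 93704/31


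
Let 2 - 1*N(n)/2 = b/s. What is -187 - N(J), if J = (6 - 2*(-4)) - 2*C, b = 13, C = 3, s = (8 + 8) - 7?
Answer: -1693/9 ≈ -188.11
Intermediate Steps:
s = 9 (s = 16 - 7 = 9)
J = 8 (J = (6 - 2*(-4)) - 2*3 = (6 + 8) - 6 = 14 - 6 = 8)
N(n) = 10/9 (N(n) = 4 - 26/9 = 10/9)
-187 - N(J) = -187 - 1*10/9 = -187 - 10/9 = -1693/9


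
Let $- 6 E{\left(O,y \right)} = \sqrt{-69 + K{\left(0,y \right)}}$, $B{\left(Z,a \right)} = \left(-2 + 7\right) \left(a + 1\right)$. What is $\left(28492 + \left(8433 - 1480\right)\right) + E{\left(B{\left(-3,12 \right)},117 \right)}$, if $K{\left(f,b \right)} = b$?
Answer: $35445 - \frac{2 \sqrt{3}}{3} \approx 35444.0$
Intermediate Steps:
$B{\left(Z,a \right)} = 5 + 5 a$ ($B{\left(Z,a \right)} = 5 \left(1 + a\right) = 5 + 5 a$)
$E{\left(O,y \right)} = - \frac{\sqrt{-69 + y}}{6}$
$\left(28492 + \left(8433 - 1480\right)\right) + E{\left(B{\left(-3,12 \right)},117 \right)} = \left(28492 + \left(8433 - 1480\right)\right) - \frac{\sqrt{-69 + 117}}{6} = \left(28492 + 6953\right) - \frac{\sqrt{48}}{6} = 35445 - \frac{4 \sqrt{3}}{6} = 35445 - \frac{2 \sqrt{3}}{3}$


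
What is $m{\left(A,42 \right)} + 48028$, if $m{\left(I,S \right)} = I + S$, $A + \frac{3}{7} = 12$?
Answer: $\frac{336571}{7} \approx 48082.0$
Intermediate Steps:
$A = \frac{81}{7}$ ($A = - \frac{3}{7} + 12 = \frac{81}{7} \approx 11.571$)
$m{\left(A,42 \right)} + 48028 = \left(\frac{81}{7} + 42\right) + 48028 = \frac{375}{7} + 48028 = \frac{336571}{7}$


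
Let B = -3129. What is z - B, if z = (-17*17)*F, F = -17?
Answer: 8042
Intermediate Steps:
z = 4913 (z = -17*17*(-17) = -289*(-17) = 4913)
z - B = 4913 - 1*(-3129) = 4913 + 3129 = 8042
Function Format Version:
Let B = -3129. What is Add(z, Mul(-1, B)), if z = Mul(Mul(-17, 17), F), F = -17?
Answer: 8042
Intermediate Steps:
z = 4913 (z = Mul(Mul(-17, 17), -17) = Mul(-289, -17) = 4913)
Add(z, Mul(-1, B)) = Add(4913, Mul(-1, -3129)) = Add(4913, 3129) = 8042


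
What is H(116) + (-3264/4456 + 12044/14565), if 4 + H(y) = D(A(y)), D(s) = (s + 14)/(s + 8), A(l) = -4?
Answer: -22806139/16225410 ≈ -1.4056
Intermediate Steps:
D(s) = (14 + s)/(8 + s)
H(y) = -3/2 (H(y) = -4 + (14 - 4)/(8 - 4) = -4 + 10/4 = -4 + (¼)*10 = -4 + 5/2 = -3/2)
H(116) + (-3264/4456 + 12044/14565) = -3/2 + (-3264/4456 + 12044/14565) = -3/2 + (-3264*1/4456 + 12044*(1/14565)) = -3/2 + (-408/557 + 12044/14565) = -3/2 + 765988/8112705 = -22806139/16225410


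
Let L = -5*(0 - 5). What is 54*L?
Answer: 1350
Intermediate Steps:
L = 25 (L = -5*(-5) = 25)
54*L = 54*25 = 1350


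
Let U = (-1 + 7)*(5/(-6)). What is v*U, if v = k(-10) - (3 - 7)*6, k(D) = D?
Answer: -70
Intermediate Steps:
U = -5 (U = 6*(5*(-⅙)) = 6*(-⅚) = -5)
v = 14 (v = -10 - (3 - 7)*6 = -10 - (-4)*6 = -10 - 1*(-24) = -10 + 24 = 14)
v*U = 14*(-5) = -70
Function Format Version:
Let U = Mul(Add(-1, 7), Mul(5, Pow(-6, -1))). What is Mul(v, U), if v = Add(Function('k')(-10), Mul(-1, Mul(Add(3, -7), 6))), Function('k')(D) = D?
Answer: -70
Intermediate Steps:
U = -5 (U = Mul(6, Mul(5, Rational(-1, 6))) = Mul(6, Rational(-5, 6)) = -5)
v = 14 (v = Add(-10, Mul(-1, Mul(Add(3, -7), 6))) = Add(-10, Mul(-1, Mul(-4, 6))) = Add(-10, Mul(-1, -24)) = Add(-10, 24) = 14)
Mul(v, U) = Mul(14, -5) = -70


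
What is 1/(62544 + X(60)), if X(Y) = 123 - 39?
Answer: 1/62628 ≈ 1.5967e-5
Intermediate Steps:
X(Y) = 84
1/(62544 + X(60)) = 1/(62544 + 84) = 1/62628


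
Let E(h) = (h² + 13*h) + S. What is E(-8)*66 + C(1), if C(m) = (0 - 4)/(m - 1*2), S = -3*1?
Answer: -2834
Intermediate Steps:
S = -3
E(h) = -3 + h² + 13*h (E(h) = (h² + 13*h) - 3 = -3 + h² + 13*h)
C(m) = -4/(-2 + m) (C(m) = -4/(m - 2) = -4/(-2 + m))
E(-8)*66 + C(1) = (-3 + (-8)² + 13*(-8))*66 - 4/(-2 + 1) = (-3 + 64 - 104)*66 - 4/(-1) = -43*66 - 4*(-1) = -2838 + 4 = -2834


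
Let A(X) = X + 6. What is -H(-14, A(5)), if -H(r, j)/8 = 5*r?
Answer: -560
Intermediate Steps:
A(X) = 6 + X
H(r, j) = -40*r
-H(-14, A(5)) = -(-40)*(-14) = -1*560 = -560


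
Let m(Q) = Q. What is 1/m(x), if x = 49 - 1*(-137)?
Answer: 1/186 ≈ 0.0053763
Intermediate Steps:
x = 186 (x = 49 + 137 = 186)
1/m(x) = 1/186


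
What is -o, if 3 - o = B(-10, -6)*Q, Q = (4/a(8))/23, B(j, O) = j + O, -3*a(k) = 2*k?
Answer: -57/23 ≈ -2.4783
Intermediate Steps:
a(k) = -2*k/3
B(j, O) = O + j
Q = -3/92 (Q = (4/((-⅔*8)))/23 = (4/(-16/3))*(1/23) = (4*(-3/16))*(1/23) = -¾*1/23 = -3/92 ≈ -0.032609)
o = 57/23 (o = 3 - (-6 - 10)*(-3)/92 = 3 - (-16)*(-3)/92 = 3 - 1*12/23 = 3 - 12/23 = 57/23 ≈ 2.4783)
-o = -1*57/23 = -57/23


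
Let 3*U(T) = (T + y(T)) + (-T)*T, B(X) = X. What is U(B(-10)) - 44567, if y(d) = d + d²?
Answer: -133721/3 ≈ -44574.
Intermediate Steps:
U(T) = -T²/3 + T/3 + T*(1 + T)/3 (U(T) = ((T + T*(1 + T)) + (-T)*T)/3 = ((T + T*(1 + T)) - T²)/3 = (T - T² + T*(1 + T))/3 = -T²/3 + T/3 + T*(1 + T)/3)
U(B(-10)) - 44567 = (⅔)*(-10) - 44567 = -20/3 - 44567 = -133721/3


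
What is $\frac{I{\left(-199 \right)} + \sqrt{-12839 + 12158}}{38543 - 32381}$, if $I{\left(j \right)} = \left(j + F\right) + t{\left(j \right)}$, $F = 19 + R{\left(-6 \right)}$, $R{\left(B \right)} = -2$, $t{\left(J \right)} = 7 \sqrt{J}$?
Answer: $- \frac{7}{237} + \frac{i \sqrt{681}}{6162} + \frac{7 i \sqrt{199}}{6162} \approx -0.029536 + 0.02026 i$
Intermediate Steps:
$F = 17$ ($F = 19 - 2 = 17$)
$I{\left(j \right)} = 17 + j + 7 \sqrt{j}$ ($I{\left(j \right)} = \left(j + 17\right) + 7 \sqrt{j} = \left(17 + j\right) + 7 \sqrt{j} = 17 + j + 7 \sqrt{j}$)
$\frac{I{\left(-199 \right)} + \sqrt{-12839 + 12158}}{38543 - 32381} = \frac{\left(17 - 199 + 7 \sqrt{-199}\right) + \sqrt{-12839 + 12158}}{38543 - 32381} = \frac{\left(17 - 199 + 7 i \sqrt{199}\right) + \sqrt{-681}}{6162} = \left(\left(17 - 199 + 7 i \sqrt{199}\right) + i \sqrt{681}\right) \frac{1}{6162} = \left(\left(-182 + 7 i \sqrt{199}\right) + i \sqrt{681}\right) \frac{1}{6162} = \left(-182 + i \sqrt{681} + 7 i \sqrt{199}\right) \frac{1}{6162} = - \frac{7}{237} + \frac{i \sqrt{681}}{6162} + \frac{7 i \sqrt{199}}{6162}$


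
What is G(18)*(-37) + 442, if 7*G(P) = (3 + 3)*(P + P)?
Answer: -4898/7 ≈ -699.71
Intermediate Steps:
G(P) = 12*P/7 (G(P) = ((3 + 3)*(P + P))/7 = (6*(2*P))/7 = (12*P)/7 = 12*P/7)
G(18)*(-37) + 442 = ((12/7)*18)*(-37) + 442 = (216/7)*(-37) + 442 = -7992/7 + 442 = -4898/7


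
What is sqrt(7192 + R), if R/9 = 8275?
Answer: sqrt(81667) ≈ 285.77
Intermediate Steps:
R = 74475 (R = 9*8275 = 74475)
sqrt(7192 + R) = sqrt(7192 + 74475) = sqrt(81667)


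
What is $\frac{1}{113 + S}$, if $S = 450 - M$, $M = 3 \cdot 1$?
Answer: $\frac{1}{560} \approx 0.0017857$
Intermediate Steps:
$M = 3$
$S = 447$ ($S = 450 - 3 = 447$)
$\frac{1}{113 + S} = \frac{1}{113 + 447} = \frac{1}{560}$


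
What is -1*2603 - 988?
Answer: -3591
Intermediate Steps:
-1*2603 - 988 = -2603 - 988 = -3591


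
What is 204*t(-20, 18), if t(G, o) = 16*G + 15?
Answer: -62220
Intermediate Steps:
t(G, o) = 15 + 16*G
204*t(-20, 18) = 204*(15 + 16*(-20)) = 204*(15 - 320) = 204*(-305) = -62220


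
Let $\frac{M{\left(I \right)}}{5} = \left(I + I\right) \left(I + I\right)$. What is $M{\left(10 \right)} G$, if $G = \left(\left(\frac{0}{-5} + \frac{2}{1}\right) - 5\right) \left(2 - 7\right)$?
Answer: $30000$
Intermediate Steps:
$M{\left(I \right)} = 20 I^{2}$ ($M{\left(I \right)} = 5 \left(I + I\right) \left(I + I\right) = 5 \cdot 2 I 2 I = 5 \cdot 4 I^{2} = 20 I^{2}$)
$G = 15$ ($G = \left(\left(0 \left(- \frac{1}{5}\right) + 2 \cdot 1\right) - 5\right) \left(2 - 7\right) = \left(\left(0 + 2\right) - 5\right) \left(-5\right) = \left(2 - 5\right) \left(-5\right) = \left(-3\right) \left(-5\right) = 15$)
$M{\left(10 \right)} G = 20 \cdot 10^{2} \cdot 15 = 20 \cdot 100 \cdot 15 = 2000 \cdot 15 = 30000$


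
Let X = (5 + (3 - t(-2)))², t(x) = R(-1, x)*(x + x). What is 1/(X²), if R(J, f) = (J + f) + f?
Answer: 1/20736 ≈ 4.8225e-5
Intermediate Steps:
R(J, f) = J + 2*f
t(x) = 2*x*(-1 + 2*x) (t(x) = (-1 + 2*x)*(x + x) = (-1 + 2*x)*(2*x) = 2*x*(-1 + 2*x))
X = 144 (X = (5 + (3 - 2*(-2)*(-1 + 2*(-2))))² = (5 + (3 - 2*(-2)*(-1 - 4)))² = (5 + (3 - 2*(-2)*(-5)))² = (5 + (3 - 1*20))² = (5 + (3 - 20))² = (5 - 17)² = (-12)² = 144)
1/(X²) = 1/(144²) = 1/20736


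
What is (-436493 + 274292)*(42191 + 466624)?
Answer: -82530301815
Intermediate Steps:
(-436493 + 274292)*(42191 + 466624) = -162201*508815 = -82530301815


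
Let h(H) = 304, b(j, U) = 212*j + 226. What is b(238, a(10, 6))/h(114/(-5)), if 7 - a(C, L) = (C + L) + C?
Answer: 25341/152 ≈ 166.72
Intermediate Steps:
a(C, L) = 7 - L - 2*C (a(C, L) = 7 - ((C + L) + C) = 7 - (L + 2*C) = 7 + (-L - 2*C) = 7 - L - 2*C)
b(j, U) = 226 + 212*j
b(238, a(10, 6))/h(114/(-5)) = (226 + 212*238)/304 = (226 + 50456)*(1/304) = 50682*(1/304) = 25341/152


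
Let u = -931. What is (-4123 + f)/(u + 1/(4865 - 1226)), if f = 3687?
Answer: 396651/846977 ≈ 0.46831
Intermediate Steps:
(-4123 + f)/(u + 1/(4865 - 1226)) = (-4123 + 3687)/(-931 + 1/(4865 - 1226)) = -436/(-931 + 1/3639) = -436/(-3387908/3639) = -436*(-3639/3387908) = 396651/846977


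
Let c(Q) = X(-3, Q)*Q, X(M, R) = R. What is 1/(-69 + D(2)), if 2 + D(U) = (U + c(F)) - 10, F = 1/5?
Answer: -25/1974 ≈ -0.012665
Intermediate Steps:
F = 1/5 ≈ 0.20000
c(Q) = Q**2 (c(Q) = Q*Q = Q**2)
D(U) = -299/25 + U (D(U) = -2 + ((U + (1/5)**2) - 10) = -2 + ((U + 1/25) - 10) = -2 + ((1/25 + U) - 10) = -2 + (-249/25 + U) = -299/25 + U)
1/(-69 + D(2)) = 1/(-69 + (-299/25 + 2)) = 1/(-69 - 249/25) = 1/(-1974/25) = -25/1974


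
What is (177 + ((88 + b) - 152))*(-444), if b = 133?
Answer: -109224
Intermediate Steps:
(177 + ((88 + b) - 152))*(-444) = (177 + ((88 + 133) - 152))*(-444) = (177 + (221 - 152))*(-444) = (177 + 69)*(-444) = 246*(-444) = -109224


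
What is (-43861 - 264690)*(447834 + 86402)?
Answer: -164839052036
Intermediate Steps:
(-43861 - 264690)*(447834 + 86402) = -308551*534236 = -164839052036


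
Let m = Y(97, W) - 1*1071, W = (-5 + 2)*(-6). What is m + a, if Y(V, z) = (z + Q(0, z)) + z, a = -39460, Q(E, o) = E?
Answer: -40495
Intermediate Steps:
W = 18 (W = -3*(-6) = 18)
Y(V, z) = 2*z (Y(V, z) = (z + 0) + z = z + z = 2*z)
m = -1035 (m = 2*18 - 1*1071 = 36 - 1071 = -1035)
m + a = -1035 - 39460 = -40495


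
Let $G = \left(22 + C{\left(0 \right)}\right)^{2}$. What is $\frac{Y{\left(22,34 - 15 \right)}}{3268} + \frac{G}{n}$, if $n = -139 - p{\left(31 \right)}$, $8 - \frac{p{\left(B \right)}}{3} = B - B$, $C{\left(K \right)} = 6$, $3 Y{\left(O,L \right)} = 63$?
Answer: $- \frac{2558689}{532684} \approx -4.8034$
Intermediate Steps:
$Y{\left(O,L \right)} = 21$ ($Y{\left(O,L \right)} = \frac{1}{3} \cdot 63 = 21$)
$G = 784$ ($G = \left(22 + 6\right)^{2} = 28^{2} = 784$)
$p{\left(B \right)} = 24$ ($p{\left(B \right)} = 24 - 3 \left(B - B\right) = 24 - 0 = 24 + 0 = 24$)
$n = -163$ ($n = -139 - 24 = -163$)
$\frac{Y{\left(22,34 - 15 \right)}}{3268} + \frac{G}{n} = \frac{21}{3268} + \frac{784}{-163} = 21 \cdot \frac{1}{3268} + 784 \left(- \frac{1}{163}\right) = \frac{21}{3268} - \frac{784}{163} = - \frac{2558689}{532684}$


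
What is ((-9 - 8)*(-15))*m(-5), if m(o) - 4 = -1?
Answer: 765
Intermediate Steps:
m(o) = 3 (m(o) = 4 - 1 = 3)
((-9 - 8)*(-15))*m(-5) = ((-9 - 8)*(-15))*3 = -17*(-15)*3 = 255*3 = 765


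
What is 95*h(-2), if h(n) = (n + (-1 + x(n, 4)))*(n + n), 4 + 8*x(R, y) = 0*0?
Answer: 1330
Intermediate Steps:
x(R, y) = -1/2 (x(R, y) = -1/2 + (0*0)/8 = -1/2 + (1/8)*0 = -1/2 + 0 = -1/2)
h(n) = 2*n*(-3/2 + n) (h(n) = (n + (-1 - 1/2))*(n + n) = (n - 3/2)*(2*n) = (-3/2 + n)*(2*n) = 2*n*(-3/2 + n))
95*h(-2) = 95*(-2*(-3 + 2*(-2))) = 95*(-2*(-3 - 4)) = 95*(-2*(-7)) = 95*14 = 1330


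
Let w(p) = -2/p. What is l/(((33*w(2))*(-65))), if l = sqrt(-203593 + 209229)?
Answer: 2*sqrt(1409)/2145 ≈ 0.034999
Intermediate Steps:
l = 2*sqrt(1409) (l = sqrt(5636) = 2*sqrt(1409) ≈ 75.073)
l/(((33*w(2))*(-65))) = (2*sqrt(1409))/(((33*(-2/2))*(-65))) = (2*sqrt(1409))/(((33*(-2*1/2))*(-65))) = (2*sqrt(1409))/(((33*(-1))*(-65))) = (2*sqrt(1409))/((-33*(-65))) = (2*sqrt(1409))/2145 = (2*sqrt(1409))*(1/2145) = 2*sqrt(1409)/2145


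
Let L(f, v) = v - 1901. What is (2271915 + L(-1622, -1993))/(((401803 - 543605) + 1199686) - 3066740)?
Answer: -133413/118168 ≈ -1.1290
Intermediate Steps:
L(f, v) = -1901 + v
(2271915 + L(-1622, -1993))/(((401803 - 543605) + 1199686) - 3066740) = (2271915 + (-1901 - 1993))/(((401803 - 543605) + 1199686) - 3066740) = (2271915 - 3894)/((-141802 + 1199686) - 3066740) = 2268021/(1057884 - 3066740) = 2268021/(-2008856) = 2268021*(-1/2008856) = -133413/118168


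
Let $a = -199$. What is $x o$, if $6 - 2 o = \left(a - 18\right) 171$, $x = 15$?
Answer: $\frac{556695}{2} \approx 2.7835 \cdot 10^{5}$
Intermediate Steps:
$o = \frac{37113}{2}$ ($o = 3 - \frac{\left(-199 - 18\right) 171}{2} = 3 - \frac{\left(-217\right) 171}{2} = 3 - - \frac{37107}{2} = 3 + \frac{37107}{2} = \frac{37113}{2} \approx 18557.0$)
$x o = 15 \cdot \frac{37113}{2} = \frac{556695}{2}$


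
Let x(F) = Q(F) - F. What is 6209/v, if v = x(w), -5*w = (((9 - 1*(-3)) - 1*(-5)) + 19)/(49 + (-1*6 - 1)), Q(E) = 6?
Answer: 217315/216 ≈ 1006.1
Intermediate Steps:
w = -6/35 (w = -(((9 - 1*(-3)) - 1*(-5)) + 19)/(5*(49 + (-1*6 - 1))) = -(((9 + 3) + 5) + 19)/(5*(49 + (-6 - 1))) = -((12 + 5) + 19)/(5*(49 - 7)) = -(17 + 19)/(5*42) = -36/(5*42) = -1/5*6/7 = -6/35 ≈ -0.17143)
x(F) = 6 - F
v = 216/35 (v = 6 - 1*(-6/35) = 6 + 6/35 = 216/35 ≈ 6.1714)
6209/v = 6209/(216/35) = 6209*(35/216) = 217315/216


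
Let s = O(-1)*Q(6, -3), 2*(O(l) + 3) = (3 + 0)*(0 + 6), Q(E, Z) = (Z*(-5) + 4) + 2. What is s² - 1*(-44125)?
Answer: 60001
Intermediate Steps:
Q(E, Z) = 6 - 5*Z (Q(E, Z) = (-5*Z + 4) + 2 = (4 - 5*Z) + 2 = 6 - 5*Z)
O(l) = 6 (O(l) = -3 + ((3 + 0)*(0 + 6))/2 = -3 + (3*6)/2 = -3 + (½)*18 = -3 + 9 = 6)
s = 126 (s = 6*(6 - 5*(-3)) = 6*(6 + 15) = 6*21 = 126)
s² - 1*(-44125) = 126² - 1*(-44125) = 15876 + 44125 = 60001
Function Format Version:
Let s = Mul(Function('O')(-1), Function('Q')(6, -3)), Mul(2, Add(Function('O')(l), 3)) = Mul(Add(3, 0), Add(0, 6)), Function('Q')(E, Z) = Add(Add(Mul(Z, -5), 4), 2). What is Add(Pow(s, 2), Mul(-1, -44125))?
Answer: 60001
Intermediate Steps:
Function('Q')(E, Z) = Add(6, Mul(-5, Z)) (Function('Q')(E, Z) = Add(Add(Mul(-5, Z), 4), 2) = Add(Add(4, Mul(-5, Z)), 2) = Add(6, Mul(-5, Z)))
Function('O')(l) = 6 (Function('O')(l) = Add(-3, Mul(Rational(1, 2), Mul(Add(3, 0), Add(0, 6)))) = Add(-3, Mul(Rational(1, 2), Mul(3, 6))) = Add(-3, Mul(Rational(1, 2), 18)) = Add(-3, 9) = 6)
s = 126 (s = Mul(6, Add(6, Mul(-5, -3))) = Mul(6, Add(6, 15)) = Mul(6, 21) = 126)
Add(Pow(s, 2), Mul(-1, -44125)) = Add(Pow(126, 2), Mul(-1, -44125)) = Add(15876, 44125) = 60001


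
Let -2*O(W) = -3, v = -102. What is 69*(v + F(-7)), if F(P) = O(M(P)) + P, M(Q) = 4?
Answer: -14835/2 ≈ -7417.5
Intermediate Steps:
O(W) = 3/2 (O(W) = -½*(-3) = 3/2)
F(P) = 3/2 + P
69*(v + F(-7)) = 69*(-102 + (3/2 - 7)) = 69*(-102 - 11/2) = 69*(-215/2) = -14835/2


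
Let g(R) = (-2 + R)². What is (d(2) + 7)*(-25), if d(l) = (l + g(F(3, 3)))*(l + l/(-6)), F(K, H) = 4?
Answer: -425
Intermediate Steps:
d(l) = 5*l*(4 + l)/6 (d(l) = (l + (-2 + 4)²)*(l + l/(-6)) = (l + 2²)*(l + l*(-⅙)) = (l + 4)*(l - l/6) = (4 + l)*(5*l/6) = 5*l*(4 + l)/6)
(d(2) + 7)*(-25) = ((⅚)*2*(4 + 2) + 7)*(-25) = ((⅚)*2*6 + 7)*(-25) = (10 + 7)*(-25) = 17*(-25) = -425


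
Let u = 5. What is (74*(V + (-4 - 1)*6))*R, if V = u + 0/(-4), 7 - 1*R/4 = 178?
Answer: 1265400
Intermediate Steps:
R = -684 (R = 28 - 4*178 = 28 - 712 = -684)
V = 5 (V = 5 + 0/(-4) = 5 + 0*(-¼) = 5 + 0 = 5)
(74*(V + (-4 - 1)*6))*R = (74*(5 + (-4 - 1)*6))*(-684) = (74*(5 - 5*6))*(-684) = (74*(5 - 30))*(-684) = (74*(-25))*(-684) = -1850*(-684) = 1265400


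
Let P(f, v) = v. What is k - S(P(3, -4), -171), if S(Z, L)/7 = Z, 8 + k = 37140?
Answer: 37160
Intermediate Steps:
k = 37132 (k = -8 + 37140 = 37132)
S(Z, L) = 7*Z
k - S(P(3, -4), -171) = 37132 - 7*(-4) = 37132 - 1*(-28) = 37132 + 28 = 37160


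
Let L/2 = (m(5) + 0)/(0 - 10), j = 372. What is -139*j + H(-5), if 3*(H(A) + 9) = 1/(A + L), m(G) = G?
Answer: -930907/18 ≈ -51717.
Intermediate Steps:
L = -1 (L = 2*((5 + 0)/(0 - 10)) = 2*(5/(-10)) = 2*(5*(-⅒)) = 2*(-½) = -1)
H(A) = -9 + 1/(3*(-1 + A)) (H(A) = -9 + 1/(3*(A - 1)) = -9 + 1/(3*(-1 + A)))
-139*j + H(-5) = -139*372 + (28 - 27*(-5))/(3*(-1 - 5)) = -51708 + (⅓)*(28 + 135)/(-6) = -51708 + (⅓)*(-⅙)*163 = -51708 - 163/18 = -930907/18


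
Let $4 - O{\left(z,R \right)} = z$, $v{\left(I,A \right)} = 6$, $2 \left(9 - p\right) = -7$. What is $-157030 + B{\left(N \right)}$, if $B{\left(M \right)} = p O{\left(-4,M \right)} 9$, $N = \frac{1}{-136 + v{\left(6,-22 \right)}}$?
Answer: $-156130$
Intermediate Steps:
$p = \frac{25}{2}$ ($p = 9 - - \frac{7}{2} = 9 + \frac{7}{2} = \frac{25}{2} \approx 12.5$)
$O{\left(z,R \right)} = 4 - z$
$N = - \frac{1}{130}$ ($N = \frac{1}{-136 + 6} = \frac{1}{-130} = - \frac{1}{130} \approx -0.0076923$)
$B{\left(M \right)} = 900$ ($B{\left(M \right)} = \frac{25 \left(4 - -4\right)}{2} \cdot 9 = \frac{25 \left(4 + 4\right)}{2} \cdot 9 = \frac{25}{2} \cdot 8 \cdot 9 = 100 \cdot 9 = 900$)
$-157030 + B{\left(N \right)} = -157030 + 900 = -156130$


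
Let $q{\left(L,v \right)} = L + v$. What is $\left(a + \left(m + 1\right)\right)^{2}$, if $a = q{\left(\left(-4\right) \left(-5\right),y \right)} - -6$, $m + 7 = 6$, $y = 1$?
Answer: $729$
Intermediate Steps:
$m = -1$ ($m = -7 + 6 = -1$)
$a = 27$ ($a = \left(\left(-4\right) \left(-5\right) + 1\right) - -6 = \left(20 + 1\right) + 6 = 21 + 6 = 27$)
$\left(a + \left(m + 1\right)\right)^{2} = \left(27 + \left(-1 + 1\right)\right)^{2} = \left(27 + 0\right)^{2} = 27^{2} = 729$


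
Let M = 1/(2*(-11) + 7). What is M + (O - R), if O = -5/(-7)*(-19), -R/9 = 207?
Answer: 194183/105 ≈ 1849.4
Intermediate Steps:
R = -1863 (R = -9*207 = -1863)
O = -95/7 (O = -5*(-⅐)*(-19) = (5/7)*(-19) = -95/7 ≈ -13.571)
M = -1/15 (M = 1/(-22 + 7) = 1/(-15) = -1/15 ≈ -0.066667)
M + (O - R) = -1/15 + (-95/7 - 1*(-1863)) = -1/15 + (-95/7 + 1863) = -1/15 + 12946/7 = 194183/105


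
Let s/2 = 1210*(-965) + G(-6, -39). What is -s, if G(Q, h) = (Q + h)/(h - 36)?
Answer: 11676494/5 ≈ 2.3353e+6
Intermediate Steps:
G(Q, h) = (Q + h)/(-36 + h)
s = -11676494/5 (s = 2*(1210*(-965) + (-6 - 39)/(-36 - 39)) = 2*(-1167650 - 45/(-75)) = 2*(-1167650 - 1/75*(-45)) = 2*(-1167650 + 3/5) = 2*(-5838247/5) = -11676494/5 ≈ -2.3353e+6)
-s = -1*(-11676494/5) = 11676494/5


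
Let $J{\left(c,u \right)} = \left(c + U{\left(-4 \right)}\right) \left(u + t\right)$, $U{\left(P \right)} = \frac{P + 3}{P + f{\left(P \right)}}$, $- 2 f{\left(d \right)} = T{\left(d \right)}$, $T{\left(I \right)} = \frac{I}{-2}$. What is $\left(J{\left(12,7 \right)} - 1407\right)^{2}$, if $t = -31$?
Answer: $\frac{72233001}{25} \approx 2.8893 \cdot 10^{6}$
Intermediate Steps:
$T{\left(I \right)} = - \frac{I}{2}$ ($T{\left(I \right)} = I \left(- \frac{1}{2}\right) = - \frac{I}{2}$)
$f{\left(d \right)} = \frac{d}{4}$ ($f{\left(d \right)} = - \frac{\left(- \frac{1}{2}\right) d}{2} = \frac{d}{4}$)
$U{\left(P \right)} = \frac{4 \left(3 + P\right)}{5 P}$ ($U{\left(P \right)} = \frac{P + 3}{P + \frac{P}{4}} = \frac{3 + P}{\frac{5}{4} P} = \left(3 + P\right) \frac{4}{5 P} = \frac{4 \left(3 + P\right)}{5 P}$)
$J{\left(c,u \right)} = \left(-31 + u\right) \left(\frac{1}{5} + c\right)$ ($J{\left(c,u \right)} = \left(c + \frac{4 \left(3 - 4\right)}{5 \left(-4\right)}\right) \left(u - 31\right) = \left(c + \frac{4}{5} \left(- \frac{1}{4}\right) \left(-1\right)\right) \left(-31 + u\right) = \left(c + \frac{1}{5}\right) \left(-31 + u\right) = \left(\frac{1}{5} + c\right) \left(-31 + u\right) = \left(-31 + u\right) \left(\frac{1}{5} + c\right)$)
$\left(J{\left(12,7 \right)} - 1407\right)^{2} = \left(\left(- \frac{31}{5} - 372 + \frac{1}{5} \cdot 7 + 12 \cdot 7\right) - 1407\right)^{2} = \left(\left(- \frac{31}{5} - 372 + \frac{7}{5} + 84\right) - 1407\right)^{2} = \left(- \frac{1464}{5} - 1407\right)^{2} = \left(- \frac{8499}{5}\right)^{2} = \frac{72233001}{25}$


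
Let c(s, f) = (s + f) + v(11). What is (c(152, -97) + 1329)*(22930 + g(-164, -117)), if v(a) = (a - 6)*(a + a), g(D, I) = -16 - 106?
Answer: 34075152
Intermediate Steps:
g(D, I) = -122
v(a) = 2*a*(-6 + a) (v(a) = (-6 + a)*(2*a) = 2*a*(-6 + a))
c(s, f) = 110 + f + s (c(s, f) = (s + f) + 2*11*(-6 + 11) = (f + s) + 2*11*5 = (f + s) + 110 = 110 + f + s)
(c(152, -97) + 1329)*(22930 + g(-164, -117)) = ((110 - 97 + 152) + 1329)*(22930 - 122) = (165 + 1329)*22808 = 1494*22808 = 34075152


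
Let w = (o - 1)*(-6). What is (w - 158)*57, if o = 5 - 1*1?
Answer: -10032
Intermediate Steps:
o = 4 (o = 5 - 1 = 4)
w = -18 (w = (4 - 1)*(-6) = 3*(-6) = -18)
(w - 158)*57 = (-18 - 158)*57 = -176*57 = -10032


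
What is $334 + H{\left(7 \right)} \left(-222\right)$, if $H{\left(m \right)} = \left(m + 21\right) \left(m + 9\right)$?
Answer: $-99122$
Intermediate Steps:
$H{\left(m \right)} = \left(9 + m\right) \left(21 + m\right)$ ($H{\left(m \right)} = \left(21 + m\right) \left(9 + m\right) = \left(9 + m\right) \left(21 + m\right)$)
$334 + H{\left(7 \right)} \left(-222\right) = 334 + \left(189 + 7^{2} + 30 \cdot 7\right) \left(-222\right) = 334 + \left(189 + 49 + 210\right) \left(-222\right) = 334 + 448 \left(-222\right) = 334 - 99456 = -99122$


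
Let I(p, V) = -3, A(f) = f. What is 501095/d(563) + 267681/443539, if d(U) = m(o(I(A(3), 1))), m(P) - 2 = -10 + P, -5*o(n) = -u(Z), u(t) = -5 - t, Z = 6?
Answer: -1111262224294/22620489 ≈ -49126.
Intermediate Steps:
o(n) = -11/5 (o(n) = -(-1)*(-5 - 1*6)/5 = -(-1)*(-5 - 6)/5 = -(-1)*(-11)/5 = -⅕*11 = -11/5)
m(P) = -8 + P (m(P) = 2 + (-10 + P) = -8 + P)
d(U) = -51/5 (d(U) = -8 - 11/5 = -51/5)
501095/d(563) + 267681/443539 = 501095/(-51/5) + 267681/443539 = 501095*(-5/51) + 267681*(1/443539) = -2505475/51 + 267681/443539 = -1111262224294/22620489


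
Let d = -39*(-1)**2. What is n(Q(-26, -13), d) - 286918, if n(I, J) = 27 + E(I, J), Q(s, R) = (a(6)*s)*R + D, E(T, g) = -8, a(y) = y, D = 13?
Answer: -286899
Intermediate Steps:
Q(s, R) = 13 + 6*R*s (Q(s, R) = (6*s)*R + 13 = 6*R*s + 13 = 13 + 6*R*s)
d = -39 (d = -39*1 = -39)
n(I, J) = 19 (n(I, J) = 27 - 8 = 19)
n(Q(-26, -13), d) - 286918 = 19 - 286918 = -286899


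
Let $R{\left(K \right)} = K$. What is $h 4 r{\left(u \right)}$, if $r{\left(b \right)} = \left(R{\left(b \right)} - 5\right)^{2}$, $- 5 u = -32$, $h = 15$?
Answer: $\frac{588}{5} \approx 117.6$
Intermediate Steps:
$u = \frac{32}{5}$ ($u = \left(- \frac{1}{5}\right) \left(-32\right) = \frac{32}{5} \approx 6.4$)
$r{\left(b \right)} = \left(-5 + b\right)^{2}$ ($r{\left(b \right)} = \left(b - 5\right)^{2} = \left(-5 + b\right)^{2}$)
$h 4 r{\left(u \right)} = 15 \cdot 4 \left(-5 + \frac{32}{5}\right)^{2} = 60 \left(\frac{7}{5}\right)^{2} = 60 \cdot \frac{49}{25} = \frac{588}{5}$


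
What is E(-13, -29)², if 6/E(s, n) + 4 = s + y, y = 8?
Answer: 4/9 ≈ 0.44444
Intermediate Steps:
E(s, n) = 6/(4 + s) (E(s, n) = 6/(-4 + (s + 8)) = 6/(-4 + (8 + s)) = 6/(4 + s))
E(-13, -29)² = (6/(4 - 13))² = (6/(-9))² = (6*(-⅑))² = (-⅔)² = 4/9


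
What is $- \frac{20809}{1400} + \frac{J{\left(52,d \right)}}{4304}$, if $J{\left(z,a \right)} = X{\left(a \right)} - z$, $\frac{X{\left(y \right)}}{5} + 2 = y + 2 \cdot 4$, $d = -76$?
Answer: $- \frac{1408199}{94150} \approx -14.957$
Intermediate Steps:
$X{\left(y \right)} = 30 + 5 y$ ($X{\left(y \right)} = -10 + 5 \left(y + 2 \cdot 4\right) = -10 + 5 \left(y + 8\right) = -10 + 5 \left(8 + y\right) = -10 + \left(40 + 5 y\right) = 30 + 5 y$)
$J{\left(z,a \right)} = 30 - z + 5 a$ ($J{\left(z,a \right)} = \left(30 + 5 a\right) - z = 30 - z + 5 a$)
$- \frac{20809}{1400} + \frac{J{\left(52,d \right)}}{4304} = - \frac{20809}{1400} + \frac{30 - 52 + 5 \left(-76\right)}{4304} = \left(-20809\right) \frac{1}{1400} + \left(30 - 52 - 380\right) \frac{1}{4304} = - \frac{20809}{1400} - \frac{201}{2152} = - \frac{1408199}{94150}$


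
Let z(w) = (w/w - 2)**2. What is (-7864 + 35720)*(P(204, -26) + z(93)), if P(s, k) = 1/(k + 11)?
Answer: 389984/15 ≈ 25999.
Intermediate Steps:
P(s, k) = 1/(11 + k)
z(w) = 1 (z(w) = (1 - 2)**2 = (-1)**2 = 1)
(-7864 + 35720)*(P(204, -26) + z(93)) = (-7864 + 35720)*(1/(11 - 26) + 1) = 27856*(1/(-15) + 1) = 27856*(-1/15 + 1) = 27856*(14/15) = 389984/15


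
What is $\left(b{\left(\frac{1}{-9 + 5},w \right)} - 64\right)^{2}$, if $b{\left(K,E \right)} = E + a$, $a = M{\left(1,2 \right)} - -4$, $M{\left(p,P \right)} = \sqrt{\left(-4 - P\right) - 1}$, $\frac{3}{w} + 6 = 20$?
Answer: $\frac{699197}{196} - \frac{837 i \sqrt{7}}{7} \approx 3567.3 - 316.36 i$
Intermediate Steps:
$w = \frac{3}{14}$ ($w = \frac{3}{-6 + 20} = \frac{3}{14} \approx 0.21429$)
$M{\left(p,P \right)} = \sqrt{-5 - P}$
$a = 4 + i \sqrt{7}$ ($a = \sqrt{-5 - 2} - -4 = \sqrt{-5 - 2} + 4 = \sqrt{-7} + 4 = i \sqrt{7} + 4 = 4 + i \sqrt{7} \approx 4.0 + 2.6458 i$)
$b{\left(K,E \right)} = 4 + E + i \sqrt{7}$ ($b{\left(K,E \right)} = E + \left(4 + i \sqrt{7}\right) = 4 + E + i \sqrt{7}$)
$\left(b{\left(\frac{1}{-9 + 5},w \right)} - 64\right)^{2} = \left(\left(4 + \frac{3}{14} + i \sqrt{7}\right) - 64\right)^{2} = \left(\left(\frac{59}{14} + i \sqrt{7}\right) - 64\right)^{2} = \left(- \frac{837}{14} + i \sqrt{7}\right)^{2}$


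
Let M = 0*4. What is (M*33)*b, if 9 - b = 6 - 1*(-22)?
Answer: 0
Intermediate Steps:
M = 0
b = -19 (b = 9 - (6 - 1*(-22)) = 9 - (6 + 22) = 9 - 1*28 = 9 - 28 = -19)
(M*33)*b = (0*33)*(-19) = 0*(-19) = 0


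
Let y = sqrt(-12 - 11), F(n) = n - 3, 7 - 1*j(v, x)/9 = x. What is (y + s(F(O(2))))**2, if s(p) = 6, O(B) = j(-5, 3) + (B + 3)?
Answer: (6 + I*sqrt(23))**2 ≈ 13.0 + 57.55*I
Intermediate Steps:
j(v, x) = 63 - 9*x
O(B) = 39 + B (O(B) = (63 - 9*3) + (B + 3) = (63 - 27) + (3 + B) = 36 + (3 + B) = 39 + B)
F(n) = -3 + n
y = I*sqrt(23) (y = sqrt(-23) = I*sqrt(23) ≈ 4.7958*I)
(y + s(F(O(2))))**2 = (I*sqrt(23) + 6)**2 = (6 + I*sqrt(23))**2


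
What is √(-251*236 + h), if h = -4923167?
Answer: I*√4982403 ≈ 2232.1*I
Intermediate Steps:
√(-251*236 + h) = √(-251*236 - 4923167) = √(-59236 - 4923167) = √(-4982403) = I*√4982403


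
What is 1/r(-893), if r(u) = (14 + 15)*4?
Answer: 1/116 ≈ 0.0086207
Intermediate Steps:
r(u) = 116 (r(u) = 29*4 = 116)
1/r(-893) = 1/116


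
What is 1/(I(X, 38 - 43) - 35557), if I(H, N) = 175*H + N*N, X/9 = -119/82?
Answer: -82/3101049 ≈ -2.6443e-5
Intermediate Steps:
X = -1071/82 (X = 9*(-119/82) = -1071/82 ≈ -13.061)
I(H, N) = N² + 175*H (I(H, N) = 175*H + N² = N² + 175*H)
1/(I(X, 38 - 43) - 35557) = 1/(((38 - 43)² + 175*(-1071/82)) - 35557) = 1/(((-5)² - 187425/82) - 35557) = 1/((25 - 187425/82) - 35557) = 1/(-185375/82 - 35557) = 1/(-3101049/82) = -82/3101049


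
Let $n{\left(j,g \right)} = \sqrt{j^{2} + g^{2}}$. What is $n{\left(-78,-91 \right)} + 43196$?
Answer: $43196 + 13 \sqrt{85} \approx 43316.0$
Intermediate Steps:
$n{\left(j,g \right)} = \sqrt{g^{2} + j^{2}}$
$n{\left(-78,-91 \right)} + 43196 = \sqrt{\left(-91\right)^{2} + \left(-78\right)^{2}} + 43196 = \sqrt{8281 + 6084} + 43196 = \sqrt{14365} + 43196 = 13 \sqrt{85} + 43196 = 43196 + 13 \sqrt{85}$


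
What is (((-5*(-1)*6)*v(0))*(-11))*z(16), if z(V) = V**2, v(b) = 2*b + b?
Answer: 0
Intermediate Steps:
v(b) = 3*b
(((-5*(-1)*6)*v(0))*(-11))*z(16) = (((-5*(-1)*6)*(3*0))*(-11))*16**2 = (((5*6)*0)*(-11))*256 = ((30*0)*(-11))*256 = (0*(-11))*256 = 0*256 = 0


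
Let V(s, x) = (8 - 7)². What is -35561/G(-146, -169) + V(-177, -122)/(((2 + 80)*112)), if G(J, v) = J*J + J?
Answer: -163285527/97212640 ≈ -1.6797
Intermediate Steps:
V(s, x) = 1 (V(s, x) = 1² = 1)
G(J, v) = J + J² (G(J, v) = J² + J = J + J²)
-35561/G(-146, -169) + V(-177, -122)/(((2 + 80)*112)) = -35561*(-1/(146*(1 - 146))) + 1/((2 + 80)*112) = -35561/((-146*(-145))) + 1/(82*112) = -35561/21170 + 1/9184 = -163285527/97212640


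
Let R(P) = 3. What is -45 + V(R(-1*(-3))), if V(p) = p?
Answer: -42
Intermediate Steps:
-45 + V(R(-1*(-3))) = -45 + 3 = -42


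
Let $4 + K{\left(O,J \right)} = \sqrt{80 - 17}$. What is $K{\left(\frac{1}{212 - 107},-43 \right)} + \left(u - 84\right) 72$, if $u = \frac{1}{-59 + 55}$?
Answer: $-6070 + 3 \sqrt{7} \approx -6062.1$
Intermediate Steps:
$u = - \frac{1}{4}$ ($u = \frac{1}{-4} = - \frac{1}{4} \approx -0.25$)
$K{\left(O,J \right)} = -4 + 3 \sqrt{7}$ ($K{\left(O,J \right)} = -4 + \sqrt{80 - 17} = -4 + \sqrt{63} = -4 + 3 \sqrt{7}$)
$K{\left(\frac{1}{212 - 107},-43 \right)} + \left(u - 84\right) 72 = \left(-4 + 3 \sqrt{7}\right) + \left(- \frac{1}{4} - 84\right) 72 = \left(-4 + 3 \sqrt{7}\right) - 6066 = -6070 + 3 \sqrt{7}$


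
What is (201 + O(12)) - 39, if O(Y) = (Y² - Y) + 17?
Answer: 311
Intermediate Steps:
O(Y) = 17 + Y² - Y
(201 + O(12)) - 39 = (201 + (17 + 12² - 1*12)) - 39 = (201 + (17 + 144 - 12)) - 39 = (201 + 149) - 39 = 350 - 39 = 311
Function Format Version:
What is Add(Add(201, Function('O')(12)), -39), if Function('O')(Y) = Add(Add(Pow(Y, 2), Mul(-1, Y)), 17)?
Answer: 311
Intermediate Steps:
Function('O')(Y) = Add(17, Pow(Y, 2), Mul(-1, Y))
Add(Add(201, Function('O')(12)), -39) = Add(Add(201, Add(17, Pow(12, 2), Mul(-1, 12))), -39) = Add(Add(201, Add(17, 144, -12)), -39) = Add(Add(201, 149), -39) = Add(350, -39) = 311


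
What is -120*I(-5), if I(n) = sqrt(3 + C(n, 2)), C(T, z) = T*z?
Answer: -120*I*sqrt(7) ≈ -317.49*I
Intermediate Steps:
I(n) = sqrt(3 + 2*n) (I(n) = sqrt(3 + n*2) = sqrt(3 + 2*n))
-120*I(-5) = -120*sqrt(3 + 2*(-5)) = -120*sqrt(3 - 10) = -120*I*sqrt(7)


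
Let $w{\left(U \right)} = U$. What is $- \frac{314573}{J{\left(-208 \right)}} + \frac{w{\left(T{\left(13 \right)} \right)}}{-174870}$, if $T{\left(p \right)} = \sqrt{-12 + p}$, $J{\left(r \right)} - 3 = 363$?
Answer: $- \frac{4584115073}{5333535} \approx -859.49$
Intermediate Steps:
$J{\left(r \right)} = 366$ ($J{\left(r \right)} = 3 + 363 = 366$)
$- \frac{314573}{J{\left(-208 \right)}} + \frac{w{\left(T{\left(13 \right)} \right)}}{-174870} = - \frac{314573}{366} + \frac{\sqrt{-12 + 13}}{-174870} = \left(-314573\right) \frac{1}{366} + \sqrt{1} \left(- \frac{1}{174870}\right) = - \frac{314573}{366} + 1 \left(- \frac{1}{174870}\right) = - \frac{314573}{366} - \frac{1}{174870} = - \frac{4584115073}{5333535}$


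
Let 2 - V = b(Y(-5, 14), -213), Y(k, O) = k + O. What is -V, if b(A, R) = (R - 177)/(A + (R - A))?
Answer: -12/71 ≈ -0.16901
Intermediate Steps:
Y(k, O) = O + k
b(A, R) = (-177 + R)/R
V = 12/71 (V = 2 - (-177 - 213)/(-213) = 2 - (-1)*(-390)/213 = 2 - 1*130/71 = 2 - 130/71 = 12/71 ≈ 0.16901)
-V = -1*12/71 = -12/71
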